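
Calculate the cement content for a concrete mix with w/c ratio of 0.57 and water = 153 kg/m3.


Cement = water / (w/c)
= 153 / 0.57
= 268.4 kg/m3

268.4


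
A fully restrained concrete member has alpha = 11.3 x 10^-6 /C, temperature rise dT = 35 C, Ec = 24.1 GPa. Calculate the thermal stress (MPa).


sigma = alpha * dT * Ec
= 11.3e-6 * 35 * 24.1 * 1000
= 9.532 MPa

9.532


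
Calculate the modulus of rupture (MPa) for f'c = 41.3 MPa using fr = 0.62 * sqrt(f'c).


fr = 0.62 * sqrt(41.3)
= 3.984 MPa

3.984


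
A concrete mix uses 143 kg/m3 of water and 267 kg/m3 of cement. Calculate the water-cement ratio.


w/c = water / cement
w/c = 143 / 267 = 0.536

0.536


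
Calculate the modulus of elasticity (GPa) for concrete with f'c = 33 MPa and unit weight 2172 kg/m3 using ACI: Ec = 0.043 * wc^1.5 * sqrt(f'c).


Ec = 0.043 * 2172^1.5 * sqrt(33) / 1000
= 25.0 GPa

25.0


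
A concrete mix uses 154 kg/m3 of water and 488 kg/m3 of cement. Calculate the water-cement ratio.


w/c = water / cement
w/c = 154 / 488 = 0.316

0.316


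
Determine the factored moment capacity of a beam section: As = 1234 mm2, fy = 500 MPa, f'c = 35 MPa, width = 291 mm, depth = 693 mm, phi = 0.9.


a = As * fy / (0.85 * f'c * b)
= 1234 * 500 / (0.85 * 35 * 291)
= 71.2697 mm
Mn = As * fy * (d - a/2) / 10^6
= 405.5943 kN-m
phi*Mn = 0.9 * 405.5943 = 365.03 kN-m

365.03


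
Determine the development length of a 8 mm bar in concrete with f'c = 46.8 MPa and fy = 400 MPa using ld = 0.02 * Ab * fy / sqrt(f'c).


Ab = pi * 8^2 / 4 = 50.265 mm2
ld = 0.02 * 50.265 * 400 / sqrt(46.8)
= 58.8 mm

58.8


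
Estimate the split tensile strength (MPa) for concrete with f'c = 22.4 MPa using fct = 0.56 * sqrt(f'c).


fct = 0.56 * sqrt(22.4)
= 0.56 * 4.733
= 2.65 MPa

2.65


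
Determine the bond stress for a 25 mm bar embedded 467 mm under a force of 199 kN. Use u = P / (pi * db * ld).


u = P / (pi * db * ld)
= 199 * 1000 / (pi * 25 * 467)
= 5.426 MPa

5.426


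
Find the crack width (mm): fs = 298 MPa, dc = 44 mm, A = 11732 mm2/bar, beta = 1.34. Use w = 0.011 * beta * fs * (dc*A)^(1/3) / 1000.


w = 0.011 * beta * fs * (dc * A)^(1/3) / 1000
= 0.011 * 1.34 * 298 * (44 * 11732)^(1/3) / 1000
= 0.352 mm

0.352


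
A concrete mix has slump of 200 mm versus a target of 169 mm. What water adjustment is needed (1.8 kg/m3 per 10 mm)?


Difference = 169 - 200 = -31 mm
Water adjustment = -31 * 1.8 / 10 = -5.6 kg/m3

-5.6


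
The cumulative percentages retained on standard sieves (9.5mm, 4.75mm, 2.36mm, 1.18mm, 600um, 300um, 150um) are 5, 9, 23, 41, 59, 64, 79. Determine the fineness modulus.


FM = sum(cumulative % retained) / 100
= 280 / 100
= 2.8

2.8


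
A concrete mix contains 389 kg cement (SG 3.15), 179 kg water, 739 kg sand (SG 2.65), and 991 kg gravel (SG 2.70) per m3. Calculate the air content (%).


Vol cement = 389 / (3.15 * 1000) = 0.123492 m3
Vol water = 179 / 1000 = 0.179 m3
Vol sand = 739 / (2.65 * 1000) = 0.278868 m3
Vol gravel = 991 / (2.70 * 1000) = 0.367037 m3
Total solid + water volume = 0.948397 m3
Air = (1 - 0.948397) * 100 = 5.16%

5.16


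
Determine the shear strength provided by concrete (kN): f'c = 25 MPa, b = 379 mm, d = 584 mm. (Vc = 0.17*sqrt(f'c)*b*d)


Vc = 0.17 * sqrt(25) * 379 * 584 / 1000
= 188.14 kN

188.14


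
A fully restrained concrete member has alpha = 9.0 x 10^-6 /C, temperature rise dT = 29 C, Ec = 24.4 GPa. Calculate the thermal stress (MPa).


sigma = alpha * dT * Ec
= 9.0e-6 * 29 * 24.4 * 1000
= 6.368 MPa

6.368


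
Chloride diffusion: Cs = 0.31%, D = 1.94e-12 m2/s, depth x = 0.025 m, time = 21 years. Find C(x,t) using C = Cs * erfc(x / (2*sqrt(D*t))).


t_seconds = 21 * 365.25 * 24 * 3600 = 662709600.0 s
arg = 0.025 / (2 * sqrt(1.94e-12 * 662709600.0))
= 0.3486
erfc(0.3486) = 0.622
C = 0.31 * 0.622 = 0.1928%

0.1928


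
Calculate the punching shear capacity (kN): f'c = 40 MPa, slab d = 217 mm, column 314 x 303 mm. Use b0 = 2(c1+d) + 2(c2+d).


b0 = 2*(314 + 217) + 2*(303 + 217) = 2102 mm
Vc = 0.33 * sqrt(40) * 2102 * 217 / 1000
= 952.0 kN

952.0


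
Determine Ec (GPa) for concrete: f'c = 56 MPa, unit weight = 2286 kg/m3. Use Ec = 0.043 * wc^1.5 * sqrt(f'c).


Ec = 0.043 * 2286^1.5 * sqrt(56) / 1000
= 35.17 GPa

35.17


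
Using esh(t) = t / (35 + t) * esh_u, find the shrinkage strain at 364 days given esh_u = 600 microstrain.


esh(364) = 364 / (35 + 364) * 600
= 364 / 399 * 600
= 547.4 microstrain

547.4


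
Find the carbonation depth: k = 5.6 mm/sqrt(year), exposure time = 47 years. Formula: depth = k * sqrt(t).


depth = k * sqrt(t)
= 5.6 * sqrt(47)
= 38.39 mm

38.39


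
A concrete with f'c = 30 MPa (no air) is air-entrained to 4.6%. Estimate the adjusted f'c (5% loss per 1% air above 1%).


Strength loss = (4.6 - 1) * 5 = 18.0%
f'c = 30 * (1 - 18.0/100)
= 24.6 MPa

24.6


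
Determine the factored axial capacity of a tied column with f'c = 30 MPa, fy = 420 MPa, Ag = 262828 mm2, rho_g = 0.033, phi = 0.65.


Ast = rho * Ag = 0.033 * 262828 = 8673.324 mm2
phi*Pn = 0.65 * 0.80 * (0.85 * 30 * (262828 - 8673.324) + 420 * 8673.324) / 1000
= 5264.34 kN

5264.34


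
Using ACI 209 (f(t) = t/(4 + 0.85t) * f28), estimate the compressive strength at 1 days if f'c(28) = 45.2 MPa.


f(1) = 1 / (4 + 0.85 * 1) * 45.2
= 1 / 4.85 * 45.2
= 9.32 MPa

9.32


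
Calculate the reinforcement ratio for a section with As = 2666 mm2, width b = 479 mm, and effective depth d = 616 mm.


rho = As / (b * d)
= 2666 / (479 * 616)
= 0.009

0.009


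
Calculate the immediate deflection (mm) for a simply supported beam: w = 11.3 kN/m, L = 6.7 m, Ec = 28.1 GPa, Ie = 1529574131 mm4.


Convert: L = 6.7 m = 6700 mm, Ec = 28.1 GPa = 28100 MPa
delta = 5 * 11.3 * 6700^4 / (384 * 28100 * 1529574131)
= 6.9 mm

6.9


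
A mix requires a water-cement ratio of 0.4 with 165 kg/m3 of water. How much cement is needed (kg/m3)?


Cement = water / (w/c)
= 165 / 0.4
= 412.5 kg/m3

412.5


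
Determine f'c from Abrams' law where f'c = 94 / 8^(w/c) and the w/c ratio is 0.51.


f'c = 94 / 8^0.51
= 94 / 2.888
= 32.55 MPa

32.55


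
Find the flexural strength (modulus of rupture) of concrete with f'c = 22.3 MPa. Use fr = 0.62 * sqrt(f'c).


fr = 0.62 * sqrt(22.3)
= 2.928 MPa

2.928


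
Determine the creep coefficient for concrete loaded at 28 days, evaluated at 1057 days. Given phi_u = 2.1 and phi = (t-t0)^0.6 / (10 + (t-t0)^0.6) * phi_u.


dt = 1057 - 28 = 1029
phi = 1029^0.6 / (10 + 1029^0.6) * 2.1
= 1.817

1.817


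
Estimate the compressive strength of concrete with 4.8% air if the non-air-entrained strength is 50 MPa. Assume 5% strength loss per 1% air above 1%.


Strength loss = (4.8 - 1) * 5 = 19.0%
f'c = 50 * (1 - 19.0/100)
= 40.5 MPa

40.5


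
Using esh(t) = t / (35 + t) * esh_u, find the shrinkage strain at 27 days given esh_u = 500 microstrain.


esh(27) = 27 / (35 + 27) * 500
= 27 / 62 * 500
= 217.7 microstrain

217.7


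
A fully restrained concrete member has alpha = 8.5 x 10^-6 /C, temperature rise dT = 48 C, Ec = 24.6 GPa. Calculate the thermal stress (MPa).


sigma = alpha * dT * Ec
= 8.5e-6 * 48 * 24.6 * 1000
= 10.037 MPa

10.037


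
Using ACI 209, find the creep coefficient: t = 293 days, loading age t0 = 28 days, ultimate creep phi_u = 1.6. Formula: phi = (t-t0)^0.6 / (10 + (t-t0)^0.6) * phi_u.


dt = 293 - 28 = 265
phi = 265^0.6 / (10 + 265^0.6) * 1.6
= 1.184

1.184


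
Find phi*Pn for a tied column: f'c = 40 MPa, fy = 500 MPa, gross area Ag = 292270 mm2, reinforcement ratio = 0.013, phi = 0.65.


Ast = rho * Ag = 0.013 * 292270 = 3799.51 mm2
phi*Pn = 0.65 * 0.80 * (0.85 * 40 * (292270 - 3799.51) + 500 * 3799.51) / 1000
= 6088.03 kN

6088.03


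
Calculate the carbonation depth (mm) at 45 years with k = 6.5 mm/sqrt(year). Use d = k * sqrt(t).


depth = k * sqrt(t)
= 6.5 * sqrt(45)
= 43.6 mm

43.6


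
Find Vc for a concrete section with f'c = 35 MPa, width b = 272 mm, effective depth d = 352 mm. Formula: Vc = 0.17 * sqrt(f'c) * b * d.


Vc = 0.17 * sqrt(35) * 272 * 352 / 1000
= 96.29 kN

96.29


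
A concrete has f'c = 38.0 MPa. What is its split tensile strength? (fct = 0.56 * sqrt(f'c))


fct = 0.56 * sqrt(38.0)
= 0.56 * 6.164
= 3.452 MPa

3.452


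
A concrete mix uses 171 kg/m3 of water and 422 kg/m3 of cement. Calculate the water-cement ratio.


w/c = water / cement
w/c = 171 / 422 = 0.405

0.405


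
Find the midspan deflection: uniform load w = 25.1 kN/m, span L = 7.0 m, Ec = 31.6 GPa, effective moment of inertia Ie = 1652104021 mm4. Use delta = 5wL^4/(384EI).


Convert: L = 7.0 m = 7000 mm, Ec = 31.6 GPa = 31600 MPa
delta = 5 * 25.1 * 7000^4 / (384 * 31600 * 1652104021)
= 15.03 mm

15.03


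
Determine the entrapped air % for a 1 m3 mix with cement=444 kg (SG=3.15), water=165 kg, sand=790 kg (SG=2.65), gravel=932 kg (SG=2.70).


Vol cement = 444 / (3.15 * 1000) = 0.140952 m3
Vol water = 165 / 1000 = 0.165 m3
Vol sand = 790 / (2.65 * 1000) = 0.298113 m3
Vol gravel = 932 / (2.70 * 1000) = 0.345185 m3
Total solid + water volume = 0.949251 m3
Air = (1 - 0.949251) * 100 = 5.07%

5.07


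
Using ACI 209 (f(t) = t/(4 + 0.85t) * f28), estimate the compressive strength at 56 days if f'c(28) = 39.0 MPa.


f(56) = 56 / (4 + 0.85 * 56) * 39.0
= 56 / 51.6 * 39.0
= 42.33 MPa

42.33


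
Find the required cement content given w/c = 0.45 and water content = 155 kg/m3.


Cement = water / (w/c)
= 155 / 0.45
= 344.4 kg/m3

344.4


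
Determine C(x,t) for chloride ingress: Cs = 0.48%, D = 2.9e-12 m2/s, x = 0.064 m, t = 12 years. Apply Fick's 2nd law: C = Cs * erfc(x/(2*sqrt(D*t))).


t_seconds = 12 * 365.25 * 24 * 3600 = 378691200.0 s
arg = 0.064 / (2 * sqrt(2.9e-12 * 378691200.0))
= 0.9656
erfc(0.9656) = 0.1721
C = 0.48 * 0.1721 = 0.0826%

0.0826


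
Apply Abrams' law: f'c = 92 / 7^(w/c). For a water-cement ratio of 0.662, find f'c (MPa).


f'c = 92 / 7^0.662
= 92 / 3.626
= 25.37 MPa

25.37


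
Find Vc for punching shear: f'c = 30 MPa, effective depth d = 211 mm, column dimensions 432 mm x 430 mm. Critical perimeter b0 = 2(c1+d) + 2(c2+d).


b0 = 2*(432 + 211) + 2*(430 + 211) = 2568 mm
Vc = 0.33 * sqrt(30) * 2568 * 211 / 1000
= 979.38 kN

979.38


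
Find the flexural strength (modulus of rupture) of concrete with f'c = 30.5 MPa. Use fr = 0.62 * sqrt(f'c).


fr = 0.62 * sqrt(30.5)
= 3.424 MPa

3.424


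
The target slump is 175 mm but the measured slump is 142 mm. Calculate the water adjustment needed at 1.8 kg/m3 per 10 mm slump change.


Difference = 175 - 142 = 33 mm
Water adjustment = 33 * 1.8 / 10 = 5.9 kg/m3

5.9


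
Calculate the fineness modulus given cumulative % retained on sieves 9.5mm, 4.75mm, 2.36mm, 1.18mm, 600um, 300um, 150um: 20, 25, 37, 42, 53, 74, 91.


FM = sum(cumulative % retained) / 100
= 342 / 100
= 3.42

3.42


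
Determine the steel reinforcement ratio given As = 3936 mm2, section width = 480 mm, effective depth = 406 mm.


rho = As / (b * d)
= 3936 / (480 * 406)
= 0.0202

0.0202


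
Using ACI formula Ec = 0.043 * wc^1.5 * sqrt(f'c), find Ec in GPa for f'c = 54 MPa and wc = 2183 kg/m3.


Ec = 0.043 * 2183^1.5 * sqrt(54) / 1000
= 32.23 GPa

32.23


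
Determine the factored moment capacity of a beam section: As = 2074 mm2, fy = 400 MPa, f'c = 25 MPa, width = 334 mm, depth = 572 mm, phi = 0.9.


a = As * fy / (0.85 * f'c * b)
= 2074 * 400 / (0.85 * 25 * 334)
= 116.8862 mm
Mn = As * fy * (d - a/2) / 10^6
= 426.0468 kN-m
phi*Mn = 0.9 * 426.0468 = 383.44 kN-m

383.44


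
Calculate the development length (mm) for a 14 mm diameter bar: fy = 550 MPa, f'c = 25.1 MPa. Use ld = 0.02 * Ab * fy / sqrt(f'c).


Ab = pi * 14^2 / 4 = 153.938 mm2
ld = 0.02 * 153.938 * 550 / sqrt(25.1)
= 338.0 mm

338.0


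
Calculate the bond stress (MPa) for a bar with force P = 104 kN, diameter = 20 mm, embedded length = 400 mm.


u = P / (pi * db * ld)
= 104 * 1000 / (pi * 20 * 400)
= 4.138 MPa

4.138


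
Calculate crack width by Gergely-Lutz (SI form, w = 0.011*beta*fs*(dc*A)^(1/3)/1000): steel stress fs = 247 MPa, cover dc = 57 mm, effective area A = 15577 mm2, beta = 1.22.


w = 0.011 * beta * fs * (dc * A)^(1/3) / 1000
= 0.011 * 1.22 * 247 * (57 * 15577)^(1/3) / 1000
= 0.319 mm

0.319


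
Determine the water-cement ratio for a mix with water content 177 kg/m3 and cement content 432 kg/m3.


w/c = water / cement
w/c = 177 / 432 = 0.41

0.41


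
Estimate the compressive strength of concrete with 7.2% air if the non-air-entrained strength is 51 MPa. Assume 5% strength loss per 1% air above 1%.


Strength loss = (7.2 - 1) * 5 = 31.0%
f'c = 51 * (1 - 31.0/100)
= 35.19 MPa

35.19


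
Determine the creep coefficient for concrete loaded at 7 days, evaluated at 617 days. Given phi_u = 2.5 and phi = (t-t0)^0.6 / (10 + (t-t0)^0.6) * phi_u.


dt = 617 - 7 = 610
phi = 610^0.6 / (10 + 610^0.6) * 2.5
= 2.061

2.061


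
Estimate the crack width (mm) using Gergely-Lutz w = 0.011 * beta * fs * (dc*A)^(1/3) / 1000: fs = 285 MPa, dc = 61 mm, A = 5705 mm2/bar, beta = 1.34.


w = 0.011 * beta * fs * (dc * A)^(1/3) / 1000
= 0.011 * 1.34 * 285 * (61 * 5705)^(1/3) / 1000
= 0.295 mm

0.295


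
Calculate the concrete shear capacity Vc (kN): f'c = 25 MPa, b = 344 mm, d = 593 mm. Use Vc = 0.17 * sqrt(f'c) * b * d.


Vc = 0.17 * sqrt(25) * 344 * 593 / 1000
= 173.39 kN

173.39


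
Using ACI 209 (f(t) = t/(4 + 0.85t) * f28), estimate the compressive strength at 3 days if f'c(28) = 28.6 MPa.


f(3) = 3 / (4 + 0.85 * 3) * 28.6
= 3 / 6.55 * 28.6
= 13.1 MPa

13.1


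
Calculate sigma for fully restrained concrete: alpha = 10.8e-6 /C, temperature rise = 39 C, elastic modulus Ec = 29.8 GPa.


sigma = alpha * dT * Ec
= 10.8e-6 * 39 * 29.8 * 1000
= 12.552 MPa

12.552


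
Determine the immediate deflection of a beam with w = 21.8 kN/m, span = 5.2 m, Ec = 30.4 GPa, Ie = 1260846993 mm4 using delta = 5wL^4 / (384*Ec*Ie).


Convert: L = 5.2 m = 5200 mm, Ec = 30.4 GPa = 30400 MPa
delta = 5 * 21.8 * 5200^4 / (384 * 30400 * 1260846993)
= 5.41 mm

5.41


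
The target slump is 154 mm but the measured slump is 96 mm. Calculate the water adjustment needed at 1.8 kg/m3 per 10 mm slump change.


Difference = 154 - 96 = 58 mm
Water adjustment = 58 * 1.8 / 10 = 10.4 kg/m3

10.4


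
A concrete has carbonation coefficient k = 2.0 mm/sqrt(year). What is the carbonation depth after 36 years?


depth = k * sqrt(t)
= 2.0 * sqrt(36)
= 12.0 mm

12.0


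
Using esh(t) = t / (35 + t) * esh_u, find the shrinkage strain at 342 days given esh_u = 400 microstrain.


esh(342) = 342 / (35 + 342) * 400
= 342 / 377 * 400
= 362.9 microstrain

362.9


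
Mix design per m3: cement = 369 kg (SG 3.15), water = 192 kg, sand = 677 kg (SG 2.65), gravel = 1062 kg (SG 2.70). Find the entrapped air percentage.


Vol cement = 369 / (3.15 * 1000) = 0.117143 m3
Vol water = 192 / 1000 = 0.192 m3
Vol sand = 677 / (2.65 * 1000) = 0.255472 m3
Vol gravel = 1062 / (2.70 * 1000) = 0.393333 m3
Total solid + water volume = 0.957948 m3
Air = (1 - 0.957948) * 100 = 4.21%

4.21


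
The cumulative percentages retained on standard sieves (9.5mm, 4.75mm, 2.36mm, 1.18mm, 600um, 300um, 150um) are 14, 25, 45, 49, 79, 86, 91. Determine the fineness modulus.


FM = sum(cumulative % retained) / 100
= 389 / 100
= 3.89

3.89


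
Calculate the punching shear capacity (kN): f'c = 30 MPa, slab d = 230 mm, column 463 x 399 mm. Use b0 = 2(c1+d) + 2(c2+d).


b0 = 2*(463 + 230) + 2*(399 + 230) = 2644 mm
Vc = 0.33 * sqrt(30) * 2644 * 230 / 1000
= 1099.17 kN

1099.17


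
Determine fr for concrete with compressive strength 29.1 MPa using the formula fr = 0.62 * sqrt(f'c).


fr = 0.62 * sqrt(29.1)
= 3.345 MPa

3.345


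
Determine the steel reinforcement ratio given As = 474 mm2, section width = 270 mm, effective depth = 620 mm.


rho = As / (b * d)
= 474 / (270 * 620)
= 0.0028

0.0028


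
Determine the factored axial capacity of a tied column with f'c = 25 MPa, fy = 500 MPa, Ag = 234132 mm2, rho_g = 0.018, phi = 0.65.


Ast = rho * Ag = 0.018 * 234132 = 4214.376 mm2
phi*Pn = 0.65 * 0.80 * (0.85 * 25 * (234132 - 4214.376) + 500 * 4214.376) / 1000
= 3636.33 kN

3636.33


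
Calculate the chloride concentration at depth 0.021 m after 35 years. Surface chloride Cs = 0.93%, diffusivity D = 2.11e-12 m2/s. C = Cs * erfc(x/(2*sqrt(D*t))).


t_seconds = 35 * 365.25 * 24 * 3600 = 1104516000.0 s
arg = 0.021 / (2 * sqrt(2.11e-12 * 1104516000.0))
= 0.2175
erfc(0.2175) = 0.7584
C = 0.93 * 0.7584 = 0.7053%

0.7053


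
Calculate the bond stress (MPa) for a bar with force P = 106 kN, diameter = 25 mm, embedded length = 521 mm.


u = P / (pi * db * ld)
= 106 * 1000 / (pi * 25 * 521)
= 2.59 MPa

2.59


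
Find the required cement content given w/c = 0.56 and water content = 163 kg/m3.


Cement = water / (w/c)
= 163 / 0.56
= 291.1 kg/m3

291.1


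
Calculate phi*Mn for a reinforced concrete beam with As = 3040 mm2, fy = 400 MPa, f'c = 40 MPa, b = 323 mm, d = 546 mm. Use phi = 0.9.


a = As * fy / (0.85 * f'c * b)
= 3040 * 400 / (0.85 * 40 * 323)
= 110.7266 mm
Mn = As * fy * (d - a/2) / 10^6
= 596.6142 kN-m
phi*Mn = 0.9 * 596.6142 = 536.95 kN-m

536.95


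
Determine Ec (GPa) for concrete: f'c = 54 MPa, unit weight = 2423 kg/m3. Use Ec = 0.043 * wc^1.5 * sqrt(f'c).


Ec = 0.043 * 2423^1.5 * sqrt(54) / 1000
= 37.69 GPa

37.69


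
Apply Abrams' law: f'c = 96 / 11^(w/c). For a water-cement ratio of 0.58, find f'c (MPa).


f'c = 96 / 11^0.58
= 96 / 4.018
= 23.89 MPa

23.89


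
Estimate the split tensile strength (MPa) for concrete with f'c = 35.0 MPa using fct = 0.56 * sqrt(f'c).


fct = 0.56 * sqrt(35.0)
= 0.56 * 5.916
= 3.313 MPa

3.313


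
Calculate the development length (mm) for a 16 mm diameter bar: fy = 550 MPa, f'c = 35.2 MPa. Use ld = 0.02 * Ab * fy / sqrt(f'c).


Ab = pi * 16^2 / 4 = 201.062 mm2
ld = 0.02 * 201.062 * 550 / sqrt(35.2)
= 372.8 mm

372.8


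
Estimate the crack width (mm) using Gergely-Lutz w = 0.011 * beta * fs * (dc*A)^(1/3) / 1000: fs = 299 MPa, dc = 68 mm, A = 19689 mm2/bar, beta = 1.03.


w = 0.011 * beta * fs * (dc * A)^(1/3) / 1000
= 0.011 * 1.03 * 299 * (68 * 19689)^(1/3) / 1000
= 0.373 mm

0.373


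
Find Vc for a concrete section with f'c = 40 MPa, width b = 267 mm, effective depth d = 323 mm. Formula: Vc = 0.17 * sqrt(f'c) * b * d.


Vc = 0.17 * sqrt(40) * 267 * 323 / 1000
= 92.72 kN

92.72


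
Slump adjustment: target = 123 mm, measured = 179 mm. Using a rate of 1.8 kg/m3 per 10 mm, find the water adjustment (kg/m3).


Difference = 123 - 179 = -56 mm
Water adjustment = -56 * 1.8 / 10 = -10.1 kg/m3

-10.1


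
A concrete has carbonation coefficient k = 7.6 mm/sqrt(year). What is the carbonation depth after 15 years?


depth = k * sqrt(t)
= 7.6 * sqrt(15)
= 29.43 mm

29.43


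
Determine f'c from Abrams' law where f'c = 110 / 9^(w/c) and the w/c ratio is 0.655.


f'c = 110 / 9^0.655
= 110 / 4.217
= 26.08 MPa

26.08


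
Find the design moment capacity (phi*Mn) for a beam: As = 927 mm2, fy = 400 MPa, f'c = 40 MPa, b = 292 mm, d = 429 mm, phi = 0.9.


a = As * fy / (0.85 * f'c * b)
= 927 * 400 / (0.85 * 40 * 292)
= 37.3489 mm
Mn = As * fy * (d - a/2) / 10^6
= 152.1487 kN-m
phi*Mn = 0.9 * 152.1487 = 136.93 kN-m

136.93


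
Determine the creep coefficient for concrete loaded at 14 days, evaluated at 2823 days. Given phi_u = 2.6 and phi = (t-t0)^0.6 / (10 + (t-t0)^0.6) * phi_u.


dt = 2823 - 14 = 2809
phi = 2809^0.6 / (10 + 2809^0.6) * 2.6
= 2.396

2.396


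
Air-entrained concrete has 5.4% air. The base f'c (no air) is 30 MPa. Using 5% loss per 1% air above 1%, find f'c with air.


Strength loss = (5.4 - 1) * 5 = 22.0%
f'c = 30 * (1 - 22.0/100)
= 23.4 MPa

23.4


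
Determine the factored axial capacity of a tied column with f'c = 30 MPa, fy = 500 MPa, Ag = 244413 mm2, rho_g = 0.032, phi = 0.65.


Ast = rho * Ag = 0.032 * 244413 = 7821.216 mm2
phi*Pn = 0.65 * 0.80 * (0.85 * 30 * (244413 - 7821.216) + 500 * 7821.216) / 1000
= 5170.72 kN

5170.72


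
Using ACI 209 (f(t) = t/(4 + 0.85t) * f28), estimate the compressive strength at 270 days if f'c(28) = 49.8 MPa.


f(270) = 270 / (4 + 0.85 * 270) * 49.8
= 270 / 233.5 * 49.8
= 57.58 MPa

57.58


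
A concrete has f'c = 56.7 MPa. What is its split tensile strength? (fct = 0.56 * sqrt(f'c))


fct = 0.56 * sqrt(56.7)
= 0.56 * 7.53
= 4.217 MPa

4.217


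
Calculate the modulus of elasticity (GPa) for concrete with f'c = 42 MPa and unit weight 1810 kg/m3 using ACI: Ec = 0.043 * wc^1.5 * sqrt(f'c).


Ec = 0.043 * 1810^1.5 * sqrt(42) / 1000
= 21.46 GPa

21.46


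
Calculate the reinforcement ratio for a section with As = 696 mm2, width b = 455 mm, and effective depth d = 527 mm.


rho = As / (b * d)
= 696 / (455 * 527)
= 0.0029

0.0029


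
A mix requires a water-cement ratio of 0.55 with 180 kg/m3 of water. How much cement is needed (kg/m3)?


Cement = water / (w/c)
= 180 / 0.55
= 327.3 kg/m3

327.3


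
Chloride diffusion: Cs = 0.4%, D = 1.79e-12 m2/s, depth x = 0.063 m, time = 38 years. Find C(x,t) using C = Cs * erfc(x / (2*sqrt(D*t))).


t_seconds = 38 * 365.25 * 24 * 3600 = 1199188800.0 s
arg = 0.063 / (2 * sqrt(1.79e-12 * 1199188800.0))
= 0.6799
erfc(0.6799) = 0.3363
C = 0.4 * 0.3363 = 0.1345%

0.1345


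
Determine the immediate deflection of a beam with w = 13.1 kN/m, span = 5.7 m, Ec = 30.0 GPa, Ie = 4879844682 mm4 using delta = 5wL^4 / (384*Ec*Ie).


Convert: L = 5.7 m = 5700 mm, Ec = 30.0 GPa = 30000 MPa
delta = 5 * 13.1 * 5700^4 / (384 * 30000 * 4879844682)
= 1.23 mm

1.23


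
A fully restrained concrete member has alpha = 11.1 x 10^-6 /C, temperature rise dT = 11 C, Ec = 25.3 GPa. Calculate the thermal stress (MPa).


sigma = alpha * dT * Ec
= 11.1e-6 * 11 * 25.3 * 1000
= 3.089 MPa

3.089


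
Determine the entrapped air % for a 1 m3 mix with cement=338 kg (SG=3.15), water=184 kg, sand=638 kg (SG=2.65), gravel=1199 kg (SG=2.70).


Vol cement = 338 / (3.15 * 1000) = 0.107302 m3
Vol water = 184 / 1000 = 0.184 m3
Vol sand = 638 / (2.65 * 1000) = 0.240755 m3
Vol gravel = 1199 / (2.70 * 1000) = 0.444074 m3
Total solid + water volume = 0.97613 m3
Air = (1 - 0.97613) * 100 = 2.39%

2.39


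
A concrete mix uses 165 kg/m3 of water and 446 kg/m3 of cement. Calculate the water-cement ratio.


w/c = water / cement
w/c = 165 / 446 = 0.37

0.37


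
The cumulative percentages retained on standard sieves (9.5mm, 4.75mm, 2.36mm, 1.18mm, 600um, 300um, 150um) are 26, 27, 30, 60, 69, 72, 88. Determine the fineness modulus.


FM = sum(cumulative % retained) / 100
= 372 / 100
= 3.72

3.72


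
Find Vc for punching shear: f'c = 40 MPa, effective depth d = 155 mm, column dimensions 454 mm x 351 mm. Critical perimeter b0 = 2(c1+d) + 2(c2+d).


b0 = 2*(454 + 155) + 2*(351 + 155) = 2230 mm
Vc = 0.33 * sqrt(40) * 2230 * 155 / 1000
= 721.41 kN

721.41


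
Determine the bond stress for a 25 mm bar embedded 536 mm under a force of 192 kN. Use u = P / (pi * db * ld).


u = P / (pi * db * ld)
= 192 * 1000 / (pi * 25 * 536)
= 4.561 MPa

4.561


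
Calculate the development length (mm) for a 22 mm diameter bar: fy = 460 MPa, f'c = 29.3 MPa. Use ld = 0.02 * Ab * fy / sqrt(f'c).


Ab = pi * 22^2 / 4 = 380.133 mm2
ld = 0.02 * 380.133 * 460 / sqrt(29.3)
= 646.1 mm

646.1


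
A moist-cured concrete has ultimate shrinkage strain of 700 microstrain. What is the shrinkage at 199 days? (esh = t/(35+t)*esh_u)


esh(199) = 199 / (35 + 199) * 700
= 199 / 234 * 700
= 595.3 microstrain

595.3


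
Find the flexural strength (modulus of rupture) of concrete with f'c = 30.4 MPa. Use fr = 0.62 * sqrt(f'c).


fr = 0.62 * sqrt(30.4)
= 3.418 MPa

3.418


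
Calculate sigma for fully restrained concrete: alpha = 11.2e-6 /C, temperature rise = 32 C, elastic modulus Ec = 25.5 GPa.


sigma = alpha * dT * Ec
= 11.2e-6 * 32 * 25.5 * 1000
= 9.139 MPa

9.139


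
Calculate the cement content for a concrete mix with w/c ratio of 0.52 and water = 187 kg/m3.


Cement = water / (w/c)
= 187 / 0.52
= 359.6 kg/m3

359.6


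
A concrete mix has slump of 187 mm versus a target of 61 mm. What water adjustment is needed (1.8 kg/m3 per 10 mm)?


Difference = 61 - 187 = -126 mm
Water adjustment = -126 * 1.8 / 10 = -22.7 kg/m3

-22.7


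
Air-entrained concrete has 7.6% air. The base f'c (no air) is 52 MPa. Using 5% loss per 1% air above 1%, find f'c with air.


Strength loss = (7.6 - 1) * 5 = 33.0%
f'c = 52 * (1 - 33.0/100)
= 34.84 MPa

34.84


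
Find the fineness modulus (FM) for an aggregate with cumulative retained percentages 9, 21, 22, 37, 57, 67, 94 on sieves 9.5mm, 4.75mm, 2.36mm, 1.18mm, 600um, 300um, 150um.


FM = sum(cumulative % retained) / 100
= 307 / 100
= 3.07

3.07


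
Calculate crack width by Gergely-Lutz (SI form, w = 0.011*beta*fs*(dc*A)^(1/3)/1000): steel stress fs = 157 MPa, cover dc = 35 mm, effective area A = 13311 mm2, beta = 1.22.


w = 0.011 * beta * fs * (dc * A)^(1/3) / 1000
= 0.011 * 1.22 * 157 * (35 * 13311)^(1/3) / 1000
= 0.163 mm

0.163


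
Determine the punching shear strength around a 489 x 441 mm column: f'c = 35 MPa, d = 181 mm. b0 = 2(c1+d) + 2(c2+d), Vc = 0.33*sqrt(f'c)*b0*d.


b0 = 2*(489 + 181) + 2*(441 + 181) = 2584 mm
Vc = 0.33 * sqrt(35) * 2584 * 181 / 1000
= 913.1 kN

913.1


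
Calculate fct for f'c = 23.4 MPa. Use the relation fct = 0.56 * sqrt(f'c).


fct = 0.56 * sqrt(23.4)
= 0.56 * 4.837
= 2.709 MPa

2.709


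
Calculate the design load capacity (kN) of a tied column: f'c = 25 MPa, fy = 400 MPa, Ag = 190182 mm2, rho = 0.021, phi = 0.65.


Ast = rho * Ag = 0.021 * 190182 = 3993.822 mm2
phi*Pn = 0.65 * 0.80 * (0.85 * 25 * (190182 - 3993.822) + 400 * 3993.822) / 1000
= 2888.09 kN

2888.09


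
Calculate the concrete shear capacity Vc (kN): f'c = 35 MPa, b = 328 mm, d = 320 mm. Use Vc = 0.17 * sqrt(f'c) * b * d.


Vc = 0.17 * sqrt(35) * 328 * 320 / 1000
= 105.56 kN

105.56


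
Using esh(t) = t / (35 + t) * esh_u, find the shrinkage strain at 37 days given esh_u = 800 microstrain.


esh(37) = 37 / (35 + 37) * 800
= 37 / 72 * 800
= 411.1 microstrain

411.1


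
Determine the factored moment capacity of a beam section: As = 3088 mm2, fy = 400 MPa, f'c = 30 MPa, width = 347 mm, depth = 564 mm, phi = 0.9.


a = As * fy / (0.85 * f'c * b)
= 3088 * 400 / (0.85 * 30 * 347)
= 139.5943 mm
Mn = As * fy * (d - a/2) / 10^6
= 610.4394 kN-m
phi*Mn = 0.9 * 610.4394 = 549.4 kN-m

549.4


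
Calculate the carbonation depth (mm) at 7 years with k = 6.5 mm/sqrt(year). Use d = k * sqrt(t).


depth = k * sqrt(t)
= 6.5 * sqrt(7)
= 17.2 mm

17.2


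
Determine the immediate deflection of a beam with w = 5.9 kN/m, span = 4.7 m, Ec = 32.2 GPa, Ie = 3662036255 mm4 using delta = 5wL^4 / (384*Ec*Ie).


Convert: L = 4.7 m = 4700 mm, Ec = 32.2 GPa = 32200 MPa
delta = 5 * 5.9 * 4700^4 / (384 * 32200 * 3662036255)
= 0.32 mm

0.32


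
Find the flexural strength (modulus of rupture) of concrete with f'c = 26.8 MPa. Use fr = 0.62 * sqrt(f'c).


fr = 0.62 * sqrt(26.8)
= 3.21 MPa

3.21


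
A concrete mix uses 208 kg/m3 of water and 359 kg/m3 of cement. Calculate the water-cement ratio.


w/c = water / cement
w/c = 208 / 359 = 0.579

0.579


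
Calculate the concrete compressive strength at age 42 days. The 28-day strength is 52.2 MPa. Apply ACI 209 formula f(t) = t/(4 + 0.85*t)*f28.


f(42) = 42 / (4 + 0.85 * 42) * 52.2
= 42 / 39.7 * 52.2
= 55.22 MPa

55.22


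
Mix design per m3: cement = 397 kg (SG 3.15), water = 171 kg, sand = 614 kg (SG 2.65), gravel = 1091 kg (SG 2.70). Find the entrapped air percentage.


Vol cement = 397 / (3.15 * 1000) = 0.126032 m3
Vol water = 171 / 1000 = 0.171 m3
Vol sand = 614 / (2.65 * 1000) = 0.231698 m3
Vol gravel = 1091 / (2.70 * 1000) = 0.404074 m3
Total solid + water volume = 0.932804 m3
Air = (1 - 0.932804) * 100 = 6.72%

6.72


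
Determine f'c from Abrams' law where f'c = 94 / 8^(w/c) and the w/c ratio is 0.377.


f'c = 94 / 8^0.377
= 94 / 2.19
= 42.92 MPa

42.92


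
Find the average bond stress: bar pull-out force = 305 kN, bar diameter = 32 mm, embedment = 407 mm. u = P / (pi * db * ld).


u = P / (pi * db * ld)
= 305 * 1000 / (pi * 32 * 407)
= 7.454 MPa

7.454


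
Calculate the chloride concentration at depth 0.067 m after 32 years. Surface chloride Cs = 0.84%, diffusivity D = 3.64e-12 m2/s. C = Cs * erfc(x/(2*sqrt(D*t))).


t_seconds = 32 * 365.25 * 24 * 3600 = 1009843200.0 s
arg = 0.067 / (2 * sqrt(3.64e-12 * 1009843200.0))
= 0.5525
erfc(0.5525) = 0.4346
C = 0.84 * 0.4346 = 0.365%

0.365


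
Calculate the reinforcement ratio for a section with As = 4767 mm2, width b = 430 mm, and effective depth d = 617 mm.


rho = As / (b * d)
= 4767 / (430 * 617)
= 0.018

0.018


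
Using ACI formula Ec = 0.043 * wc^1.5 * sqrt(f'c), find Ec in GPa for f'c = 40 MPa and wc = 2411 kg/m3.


Ec = 0.043 * 2411^1.5 * sqrt(40) / 1000
= 32.2 GPa

32.2


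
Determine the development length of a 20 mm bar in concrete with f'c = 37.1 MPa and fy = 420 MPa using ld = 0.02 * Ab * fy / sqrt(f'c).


Ab = pi * 20^2 / 4 = 314.159 mm2
ld = 0.02 * 314.159 * 420 / sqrt(37.1)
= 433.3 mm

433.3


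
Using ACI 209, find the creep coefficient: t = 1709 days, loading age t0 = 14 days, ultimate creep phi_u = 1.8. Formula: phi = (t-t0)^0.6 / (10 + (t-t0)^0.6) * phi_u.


dt = 1709 - 14 = 1695
phi = 1695^0.6 / (10 + 1695^0.6) * 1.8
= 1.614

1.614


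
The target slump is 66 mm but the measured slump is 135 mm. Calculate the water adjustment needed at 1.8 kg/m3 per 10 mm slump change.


Difference = 66 - 135 = -69 mm
Water adjustment = -69 * 1.8 / 10 = -12.4 kg/m3

-12.4


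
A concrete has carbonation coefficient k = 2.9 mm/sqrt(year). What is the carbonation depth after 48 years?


depth = k * sqrt(t)
= 2.9 * sqrt(48)
= 20.09 mm

20.09


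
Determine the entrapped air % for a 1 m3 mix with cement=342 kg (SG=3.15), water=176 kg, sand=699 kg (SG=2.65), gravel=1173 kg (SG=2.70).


Vol cement = 342 / (3.15 * 1000) = 0.108571 m3
Vol water = 176 / 1000 = 0.176 m3
Vol sand = 699 / (2.65 * 1000) = 0.263774 m3
Vol gravel = 1173 / (2.70 * 1000) = 0.434444 m3
Total solid + water volume = 0.982789 m3
Air = (1 - 0.982789) * 100 = 1.72%

1.72


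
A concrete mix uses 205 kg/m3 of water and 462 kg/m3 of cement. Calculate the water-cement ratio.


w/c = water / cement
w/c = 205 / 462 = 0.444

0.444


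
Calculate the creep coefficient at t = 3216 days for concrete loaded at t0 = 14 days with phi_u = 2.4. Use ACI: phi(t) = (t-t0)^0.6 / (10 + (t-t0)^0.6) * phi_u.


dt = 3216 - 14 = 3202
phi = 3202^0.6 / (10 + 3202^0.6) * 2.4
= 2.225

2.225


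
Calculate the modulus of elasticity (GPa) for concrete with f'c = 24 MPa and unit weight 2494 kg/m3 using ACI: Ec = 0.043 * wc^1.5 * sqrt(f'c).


Ec = 0.043 * 2494^1.5 * sqrt(24) / 1000
= 26.24 GPa

26.24


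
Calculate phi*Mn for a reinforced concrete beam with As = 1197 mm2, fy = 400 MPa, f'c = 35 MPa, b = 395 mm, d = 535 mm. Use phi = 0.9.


a = As * fy / (0.85 * f'c * b)
= 1197 * 400 / (0.85 * 35 * 395)
= 40.7446 mm
Mn = As * fy * (d - a/2) / 10^6
= 246.4037 kN-m
phi*Mn = 0.9 * 246.4037 = 221.76 kN-m

221.76


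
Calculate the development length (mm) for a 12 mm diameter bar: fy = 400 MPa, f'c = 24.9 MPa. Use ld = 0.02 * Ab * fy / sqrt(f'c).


Ab = pi * 12^2 / 4 = 113.097 mm2
ld = 0.02 * 113.097 * 400 / sqrt(24.9)
= 181.3 mm

181.3


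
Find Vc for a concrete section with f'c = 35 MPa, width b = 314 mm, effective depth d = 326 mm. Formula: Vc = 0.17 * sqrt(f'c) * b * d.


Vc = 0.17 * sqrt(35) * 314 * 326 / 1000
= 102.95 kN

102.95


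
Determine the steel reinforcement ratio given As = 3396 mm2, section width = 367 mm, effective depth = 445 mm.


rho = As / (b * d)
= 3396 / (367 * 445)
= 0.0208

0.0208


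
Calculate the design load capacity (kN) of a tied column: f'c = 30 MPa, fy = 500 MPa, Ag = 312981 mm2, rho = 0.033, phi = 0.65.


Ast = rho * Ag = 0.033 * 312981 = 10328.373 mm2
phi*Pn = 0.65 * 0.80 * (0.85 * 30 * (312981 - 10328.373) + 500 * 10328.373) / 1000
= 6698.55 kN

6698.55


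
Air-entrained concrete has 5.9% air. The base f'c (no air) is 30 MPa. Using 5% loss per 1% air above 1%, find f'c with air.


Strength loss = (5.9 - 1) * 5 = 24.5%
f'c = 30 * (1 - 24.5/100)
= 22.65 MPa

22.65


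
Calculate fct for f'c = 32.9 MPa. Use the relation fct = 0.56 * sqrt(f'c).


fct = 0.56 * sqrt(32.9)
= 0.56 * 5.736
= 3.212 MPa

3.212


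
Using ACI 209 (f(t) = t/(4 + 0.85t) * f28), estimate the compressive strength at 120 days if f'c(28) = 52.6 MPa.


f(120) = 120 / (4 + 0.85 * 120) * 52.6
= 120 / 106.0 * 52.6
= 59.55 MPa

59.55


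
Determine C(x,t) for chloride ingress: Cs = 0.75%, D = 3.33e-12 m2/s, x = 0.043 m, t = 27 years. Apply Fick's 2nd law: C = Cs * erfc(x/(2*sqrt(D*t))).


t_seconds = 27 * 365.25 * 24 * 3600 = 852055200.0 s
arg = 0.043 / (2 * sqrt(3.33e-12 * 852055200.0))
= 0.4036
erfc(0.4036) = 0.5681
C = 0.75 * 0.5681 = 0.4261%

0.4261


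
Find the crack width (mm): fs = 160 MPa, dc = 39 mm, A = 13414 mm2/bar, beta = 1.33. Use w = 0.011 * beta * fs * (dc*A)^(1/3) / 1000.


w = 0.011 * beta * fs * (dc * A)^(1/3) / 1000
= 0.011 * 1.33 * 160 * (39 * 13414)^(1/3) / 1000
= 0.189 mm

0.189


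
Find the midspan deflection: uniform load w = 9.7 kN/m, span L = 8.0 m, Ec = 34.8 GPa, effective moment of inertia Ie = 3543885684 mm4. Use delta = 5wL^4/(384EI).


Convert: L = 8.0 m = 8000 mm, Ec = 34.8 GPa = 34800 MPa
delta = 5 * 9.7 * 8000^4 / (384 * 34800 * 3543885684)
= 4.19 mm

4.19


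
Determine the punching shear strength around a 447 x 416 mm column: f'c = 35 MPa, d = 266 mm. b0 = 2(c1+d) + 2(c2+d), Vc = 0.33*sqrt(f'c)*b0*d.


b0 = 2*(447 + 266) + 2*(416 + 266) = 2790 mm
Vc = 0.33 * sqrt(35) * 2790 * 266 / 1000
= 1448.88 kN

1448.88


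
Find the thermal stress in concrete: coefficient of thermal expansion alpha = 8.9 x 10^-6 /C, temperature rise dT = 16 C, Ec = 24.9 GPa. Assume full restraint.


sigma = alpha * dT * Ec
= 8.9e-6 * 16 * 24.9 * 1000
= 3.546 MPa

3.546


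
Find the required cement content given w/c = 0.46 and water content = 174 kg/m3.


Cement = water / (w/c)
= 174 / 0.46
= 378.3 kg/m3

378.3


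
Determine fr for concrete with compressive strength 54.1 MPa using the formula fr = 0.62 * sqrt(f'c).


fr = 0.62 * sqrt(54.1)
= 4.56 MPa

4.56


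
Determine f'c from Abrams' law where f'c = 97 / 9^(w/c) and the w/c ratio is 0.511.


f'c = 97 / 9^0.511
= 97 / 3.073
= 31.56 MPa

31.56


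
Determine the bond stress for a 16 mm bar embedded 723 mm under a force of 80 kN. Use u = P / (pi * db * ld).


u = P / (pi * db * ld)
= 80 * 1000 / (pi * 16 * 723)
= 2.201 MPa

2.201


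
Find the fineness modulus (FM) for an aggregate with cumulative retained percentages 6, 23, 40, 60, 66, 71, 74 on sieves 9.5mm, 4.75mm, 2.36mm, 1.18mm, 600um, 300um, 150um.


FM = sum(cumulative % retained) / 100
= 340 / 100
= 3.4

3.4


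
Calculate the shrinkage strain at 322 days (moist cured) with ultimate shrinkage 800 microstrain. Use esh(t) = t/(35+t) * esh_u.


esh(322) = 322 / (35 + 322) * 800
= 322 / 357 * 800
= 721.6 microstrain

721.6


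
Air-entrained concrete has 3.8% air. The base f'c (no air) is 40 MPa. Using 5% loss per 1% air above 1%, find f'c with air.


Strength loss = (3.8 - 1) * 5 = 14.0%
f'c = 40 * (1 - 14.0/100)
= 34.4 MPa

34.4


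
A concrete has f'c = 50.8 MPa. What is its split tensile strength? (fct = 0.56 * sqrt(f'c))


fct = 0.56 * sqrt(50.8)
= 0.56 * 7.127
= 3.991 MPa

3.991


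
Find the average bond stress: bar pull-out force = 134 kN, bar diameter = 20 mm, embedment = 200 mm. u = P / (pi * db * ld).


u = P / (pi * db * ld)
= 134 * 1000 / (pi * 20 * 200)
= 10.663 MPa

10.663


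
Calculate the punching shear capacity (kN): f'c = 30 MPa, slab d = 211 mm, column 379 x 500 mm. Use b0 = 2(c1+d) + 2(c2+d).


b0 = 2*(379 + 211) + 2*(500 + 211) = 2602 mm
Vc = 0.33 * sqrt(30) * 2602 * 211 / 1000
= 992.35 kN

992.35


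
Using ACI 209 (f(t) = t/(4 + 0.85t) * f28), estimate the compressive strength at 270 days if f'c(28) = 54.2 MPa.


f(270) = 270 / (4 + 0.85 * 270) * 54.2
= 270 / 233.5 * 54.2
= 62.67 MPa

62.67


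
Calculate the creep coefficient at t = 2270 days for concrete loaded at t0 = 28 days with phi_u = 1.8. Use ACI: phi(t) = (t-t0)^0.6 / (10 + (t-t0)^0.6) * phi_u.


dt = 2270 - 28 = 2242
phi = 2242^0.6 / (10 + 2242^0.6) * 1.8
= 1.64

1.64


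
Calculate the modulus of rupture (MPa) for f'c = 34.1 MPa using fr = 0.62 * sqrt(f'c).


fr = 0.62 * sqrt(34.1)
= 3.621 MPa

3.621


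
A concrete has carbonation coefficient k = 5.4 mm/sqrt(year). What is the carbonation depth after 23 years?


depth = k * sqrt(t)
= 5.4 * sqrt(23)
= 25.9 mm

25.9


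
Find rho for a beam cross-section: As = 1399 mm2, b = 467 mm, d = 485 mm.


rho = As / (b * d)
= 1399 / (467 * 485)
= 0.0062

0.0062


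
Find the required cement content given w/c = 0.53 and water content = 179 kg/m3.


Cement = water / (w/c)
= 179 / 0.53
= 337.7 kg/m3

337.7


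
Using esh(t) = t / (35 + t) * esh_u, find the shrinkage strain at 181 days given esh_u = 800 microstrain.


esh(181) = 181 / (35 + 181) * 800
= 181 / 216 * 800
= 670.4 microstrain

670.4


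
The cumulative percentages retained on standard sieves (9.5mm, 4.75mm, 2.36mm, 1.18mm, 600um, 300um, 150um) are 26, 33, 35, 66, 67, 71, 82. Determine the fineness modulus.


FM = sum(cumulative % retained) / 100
= 380 / 100
= 3.8

3.8


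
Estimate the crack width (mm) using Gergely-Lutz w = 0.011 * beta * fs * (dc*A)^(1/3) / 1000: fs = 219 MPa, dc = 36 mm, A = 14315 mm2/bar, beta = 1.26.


w = 0.011 * beta * fs * (dc * A)^(1/3) / 1000
= 0.011 * 1.26 * 219 * (36 * 14315)^(1/3) / 1000
= 0.243 mm

0.243


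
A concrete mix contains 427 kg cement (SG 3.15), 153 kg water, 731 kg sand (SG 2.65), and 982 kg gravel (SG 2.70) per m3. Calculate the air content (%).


Vol cement = 427 / (3.15 * 1000) = 0.135556 m3
Vol water = 153 / 1000 = 0.153 m3
Vol sand = 731 / (2.65 * 1000) = 0.275849 m3
Vol gravel = 982 / (2.70 * 1000) = 0.363704 m3
Total solid + water volume = 0.928108 m3
Air = (1 - 0.928108) * 100 = 7.19%

7.19


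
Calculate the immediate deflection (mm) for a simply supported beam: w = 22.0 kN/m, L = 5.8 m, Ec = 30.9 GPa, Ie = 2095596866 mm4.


Convert: L = 5.8 m = 5800 mm, Ec = 30.9 GPa = 30900 MPa
delta = 5 * 22.0 * 5800^4 / (384 * 30900 * 2095596866)
= 5.01 mm

5.01


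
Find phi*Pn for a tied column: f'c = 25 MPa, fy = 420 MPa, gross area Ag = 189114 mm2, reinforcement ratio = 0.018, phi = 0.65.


Ast = rho * Ag = 0.018 * 189114 = 3404.052 mm2
phi*Pn = 0.65 * 0.80 * (0.85 * 25 * (189114 - 3404.052) + 420 * 3404.052) / 1000
= 2795.54 kN

2795.54


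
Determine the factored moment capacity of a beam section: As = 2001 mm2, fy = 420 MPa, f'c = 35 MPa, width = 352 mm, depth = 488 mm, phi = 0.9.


a = As * fy / (0.85 * f'c * b)
= 2001 * 420 / (0.85 * 35 * 352)
= 80.254 mm
Mn = As * fy * (d - a/2) / 10^6
= 376.4014 kN-m
phi*Mn = 0.9 * 376.4014 = 338.76 kN-m

338.76


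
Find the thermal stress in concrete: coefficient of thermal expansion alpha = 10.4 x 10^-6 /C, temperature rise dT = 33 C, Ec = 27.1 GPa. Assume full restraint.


sigma = alpha * dT * Ec
= 10.4e-6 * 33 * 27.1 * 1000
= 9.301 MPa

9.301


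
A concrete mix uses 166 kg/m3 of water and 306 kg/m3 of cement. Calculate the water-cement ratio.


w/c = water / cement
w/c = 166 / 306 = 0.542

0.542


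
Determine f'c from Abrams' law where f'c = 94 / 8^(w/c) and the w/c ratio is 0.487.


f'c = 94 / 8^0.487
= 94 / 2.753
= 34.14 MPa

34.14
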